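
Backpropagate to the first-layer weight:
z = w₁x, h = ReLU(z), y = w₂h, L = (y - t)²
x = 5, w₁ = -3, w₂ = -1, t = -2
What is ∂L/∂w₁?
∂L/∂w₁ = 0

Forward pass:
z = w₁x = -3×5 = -15
h = ReLU(-15) = 0
y = w₂h = -1×0 = 0

Backward pass:
∂L/∂y = 2(y - t) = 2(0 - -2) = 4
∂y/∂h = w₂ = -1
∂h/∂z = 0 (ReLU derivative)
∂z/∂w₁ = x = 5

∂L/∂w₁ = 4 × -1 × 0 × 5 = 0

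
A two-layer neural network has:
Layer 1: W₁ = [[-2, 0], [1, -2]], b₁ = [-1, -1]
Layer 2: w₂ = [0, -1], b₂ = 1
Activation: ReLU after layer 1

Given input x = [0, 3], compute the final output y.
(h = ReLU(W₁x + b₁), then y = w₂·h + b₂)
y = 1

Layer 1 pre-activation: z₁ = [-1, -7]
After ReLU: h = [0, 0]
Layer 2 output: y = 0×0 + -1×0 + 1 = 1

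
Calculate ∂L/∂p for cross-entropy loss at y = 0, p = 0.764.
∂L/∂p = 4.237

∂L/∂p = -y/p + (1-y)/(1-p) = 0 + 1/0.236 = 4.237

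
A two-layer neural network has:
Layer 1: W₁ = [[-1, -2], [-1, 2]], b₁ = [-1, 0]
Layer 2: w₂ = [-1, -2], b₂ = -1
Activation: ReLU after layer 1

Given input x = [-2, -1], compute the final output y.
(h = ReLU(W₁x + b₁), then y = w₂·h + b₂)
y = -4

Layer 1 pre-activation: z₁ = [3, 0]
After ReLU: h = [3, 0]
Layer 2 output: y = -1×3 + -2×0 + -1 = -4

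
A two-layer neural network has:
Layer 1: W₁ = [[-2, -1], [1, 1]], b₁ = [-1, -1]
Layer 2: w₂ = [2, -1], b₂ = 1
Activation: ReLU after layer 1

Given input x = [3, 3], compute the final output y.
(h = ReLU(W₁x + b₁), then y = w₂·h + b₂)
y = -4

Layer 1 pre-activation: z₁ = [-10, 5]
After ReLU: h = [0, 5]
Layer 2 output: y = 2×0 + -1×5 + 1 = -4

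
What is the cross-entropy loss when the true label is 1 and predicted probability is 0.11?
L = 2.207

L = -1·log(0.11) - 0·log(0.89) = -log(0.11) = 2.207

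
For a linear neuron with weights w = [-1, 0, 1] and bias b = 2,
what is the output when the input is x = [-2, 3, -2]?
y = 2

y = (-1)(-2) + (0)(3) + (1)(-2) + 2 = 2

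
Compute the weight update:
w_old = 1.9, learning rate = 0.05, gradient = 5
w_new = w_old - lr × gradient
w_new = 1.65

w_new = w - η·∂L/∂w = 1.9 - 0.05×(5) = 1.9 - (0.25) = 1.65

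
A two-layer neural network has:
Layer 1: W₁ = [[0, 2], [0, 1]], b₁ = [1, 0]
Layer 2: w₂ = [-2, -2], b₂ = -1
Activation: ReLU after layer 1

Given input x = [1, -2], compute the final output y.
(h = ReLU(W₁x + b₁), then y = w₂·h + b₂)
y = -1

Layer 1 pre-activation: z₁ = [-3, -2]
After ReLU: h = [0, 0]
Layer 2 output: y = -2×0 + -2×0 + -1 = -1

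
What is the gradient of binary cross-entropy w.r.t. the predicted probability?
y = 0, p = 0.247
∂L/∂p = 1.328

∂L/∂p = -y/p + (1-y)/(1-p) = 0 + 1/0.753 = 1.328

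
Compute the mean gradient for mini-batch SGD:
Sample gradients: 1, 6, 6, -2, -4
Average gradient = 1.4

Average = (1/5)(1 + 6 + 6 + -2 + -4) = 7/5 = 1.4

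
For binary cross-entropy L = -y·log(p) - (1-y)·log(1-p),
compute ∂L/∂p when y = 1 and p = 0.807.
∂L/∂p = -1.239

∂L/∂p = -y/p + (1-y)/(1-p) = -1/0.807 + 0 = -1.239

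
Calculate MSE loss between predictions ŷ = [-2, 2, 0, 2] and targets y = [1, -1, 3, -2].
MSE = 10.75

MSE = (1/4)((-2-1)² + (2--1)² + (0-3)² + (2--2)²) = (1/4)(9 + 9 + 9 + 16) = 10.75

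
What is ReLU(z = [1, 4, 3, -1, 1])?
h = [1, 4, 3, 0, 1]

ReLU applied element-wise: max(0,1)=1, max(0,4)=4, max(0,3)=3, max(0,-1)=0, max(0,1)=1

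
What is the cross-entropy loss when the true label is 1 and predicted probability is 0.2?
L = 1.609

L = -1·log(0.2) - 0·log(0.8) = -log(0.2) = 1.609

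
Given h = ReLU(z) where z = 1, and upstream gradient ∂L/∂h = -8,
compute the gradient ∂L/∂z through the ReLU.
∂L/∂z = -8

h = ReLU(1) = 1
Since z > 0: ∂h/∂z = 1
∂L/∂z = ∂L/∂h · ∂h/∂z = -8 × 1 = -8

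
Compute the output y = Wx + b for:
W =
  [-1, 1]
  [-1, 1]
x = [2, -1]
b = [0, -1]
y = [-3, -4]

Wx = [-1×2 + 1×-1, -1×2 + 1×-1]
   = [-3, -3]
y = Wx + b = [-3 + 0, -3 + -1] = [-3, -4]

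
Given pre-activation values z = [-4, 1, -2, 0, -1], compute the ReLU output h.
h = [0, 1, 0, 0, 0]

ReLU applied element-wise: max(0,-4)=0, max(0,1)=1, max(0,-2)=0, max(0,0)=0, max(0,-1)=0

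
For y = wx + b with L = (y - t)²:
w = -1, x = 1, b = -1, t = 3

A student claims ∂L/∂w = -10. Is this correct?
Correct

y = (-1)(1) + -1 = -2
∂L/∂y = 2(y - t) = 2(-2 - 3) = -10
∂y/∂w = x = 1
∂L/∂w = -10 × 1 = -10

Claimed value: -10
Correct: The correct gradient is -10.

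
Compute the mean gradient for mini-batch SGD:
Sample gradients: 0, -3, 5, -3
Average gradient = -0.25

Average = (1/4)(0 + -3 + 5 + -3) = -1/4 = -0.25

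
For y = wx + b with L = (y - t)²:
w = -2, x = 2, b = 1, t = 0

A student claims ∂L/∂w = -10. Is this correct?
Incorrect

y = (-2)(2) + 1 = -3
∂L/∂y = 2(y - t) = 2(-3 - 0) = -6
∂y/∂w = x = 2
∂L/∂w = -6 × 2 = -12

Claimed value: -10
Incorrect: The correct gradient is -12.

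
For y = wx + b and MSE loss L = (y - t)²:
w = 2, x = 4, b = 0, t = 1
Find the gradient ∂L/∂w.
∂L/∂w = 56

y = wx + b = (2)(4) + 0 = 8
∂L/∂y = 2(y - t) = 2(8 - 1) = 14
∂y/∂w = x = 4
∂L/∂w = ∂L/∂y · ∂y/∂w = 14 × 4 = 56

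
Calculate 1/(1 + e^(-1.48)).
0.8146

sigmoid(1.48) = 1/(1 + e^(-1.48)) = 1/(1 + 0.2276) = 0.8146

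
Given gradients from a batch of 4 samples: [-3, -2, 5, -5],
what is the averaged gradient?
Average gradient = -1.25

Average = (1/4)(-3 + -2 + 5 + -5) = -5/4 = -1.25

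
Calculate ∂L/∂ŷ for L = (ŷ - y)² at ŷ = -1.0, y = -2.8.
∂L/∂ŷ = 3.6

∂L/∂ŷ = 2(ŷ - y) = 2(-1.0 - -2.8) = 2(1.8) = 3.6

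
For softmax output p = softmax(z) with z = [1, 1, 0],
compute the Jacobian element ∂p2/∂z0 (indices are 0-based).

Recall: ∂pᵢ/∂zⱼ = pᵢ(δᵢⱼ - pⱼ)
∂p2/∂z0 = -0.06561

p = softmax(z) = [0.4223, 0.4223, 0.1554]
p2 = 0.1554, p0 = 0.4223

∂p2/∂z0 = -p2 × p0 = -0.1554 × 0.4223 = -0.06561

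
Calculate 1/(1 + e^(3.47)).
0.03018

sigmoid(-3.47) = 1/(1 + e^(3.47)) = 1/(1 + 32.14) = 0.03018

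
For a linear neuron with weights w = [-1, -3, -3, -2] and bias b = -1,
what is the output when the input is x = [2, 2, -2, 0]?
y = -3

y = (-1)(2) + (-3)(2) + (-3)(-2) + (-2)(0) + -1 = -3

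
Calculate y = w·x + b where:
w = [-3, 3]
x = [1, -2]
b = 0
y = -9

y = (-3)(1) + (3)(-2) + 0 = -9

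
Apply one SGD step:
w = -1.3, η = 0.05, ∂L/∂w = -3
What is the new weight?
w_new = -1.15

w_new = w - η·∂L/∂w = -1.3 - 0.05×(-3) = -1.3 - (-0.15) = -1.15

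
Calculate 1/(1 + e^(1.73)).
0.1506

sigmoid(-1.73) = 1/(1 + e^(1.73)) = 1/(1 + 5.641) = 0.1506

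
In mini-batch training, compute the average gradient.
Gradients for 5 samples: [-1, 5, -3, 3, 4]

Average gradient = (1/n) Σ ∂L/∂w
Average gradient = 1.6

Average = (1/5)(-1 + 5 + -3 + 3 + 4) = 8/5 = 1.6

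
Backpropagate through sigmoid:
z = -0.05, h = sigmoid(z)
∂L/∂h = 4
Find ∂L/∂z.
∂L/∂z = 0.9994

σ(-0.05) = 0.4875
σ'(-0.05) = σ(-0.05)(1 - σ(-0.05)) = 0.4875 × 0.5125 = 0.2498
∂L/∂z = ∂L/∂h · σ'(z) = 4 × 0.2498 = 0.9994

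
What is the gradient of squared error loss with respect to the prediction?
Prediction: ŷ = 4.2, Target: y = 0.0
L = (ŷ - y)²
∂L/∂ŷ = 8.4

∂L/∂ŷ = 2(ŷ - y) = 2(4.2 - 0.0) = 2(4.2) = 8.4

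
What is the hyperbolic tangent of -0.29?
-0.2821

tanh(-0.29) = (e^(-0.29) - e^(0.29))/(e^(-0.29) + e^(0.29)) = -0.2821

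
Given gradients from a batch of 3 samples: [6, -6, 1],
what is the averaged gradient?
Average gradient = 0.3333

Average = (1/3)(6 + -6 + 1) = 1/3 = 0.3333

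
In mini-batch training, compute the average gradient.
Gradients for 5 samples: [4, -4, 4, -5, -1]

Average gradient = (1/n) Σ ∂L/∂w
Average gradient = -0.4

Average = (1/5)(4 + -4 + 4 + -5 + -1) = -2/5 = -0.4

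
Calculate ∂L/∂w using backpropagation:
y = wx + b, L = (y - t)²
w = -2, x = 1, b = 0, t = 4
∂L/∂w = -12

y = wx + b = (-2)(1) + 0 = -2
∂L/∂y = 2(y - t) = 2(-2 - 4) = -12
∂y/∂w = x = 1
∂L/∂w = ∂L/∂y · ∂y/∂w = -12 × 1 = -12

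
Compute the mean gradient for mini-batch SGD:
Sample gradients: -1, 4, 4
Average gradient = 2.333

Average = (1/3)(-1 + 4 + 4) = 7/3 = 2.333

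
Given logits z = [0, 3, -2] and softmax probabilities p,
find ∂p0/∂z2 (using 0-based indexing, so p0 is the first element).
∂p0/∂z2 = -0.0003005

p = softmax(z) = [0.04712, 0.9465, 0.006377]
p0 = 0.04712, p2 = 0.006377

∂p0/∂z2 = -p0 × p2 = -0.04712 × 0.006377 = -0.0003005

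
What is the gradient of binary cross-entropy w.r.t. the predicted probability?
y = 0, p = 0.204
∂L/∂p = 1.256

∂L/∂p = -y/p + (1-y)/(1-p) = 0 + 1/0.796 = 1.256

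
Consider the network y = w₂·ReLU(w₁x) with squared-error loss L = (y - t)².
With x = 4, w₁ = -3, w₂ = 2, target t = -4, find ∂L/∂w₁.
∂L/∂w₁ = 0

Forward pass:
z = w₁x = -3×4 = -12
h = ReLU(-12) = 0
y = w₂h = 2×0 = 0

Backward pass:
∂L/∂y = 2(y - t) = 2(0 - -4) = 8
∂y/∂h = w₂ = 2
∂h/∂z = 0 (ReLU derivative)
∂z/∂w₁ = x = 4

∂L/∂w₁ = 8 × 2 × 0 × 4 = 0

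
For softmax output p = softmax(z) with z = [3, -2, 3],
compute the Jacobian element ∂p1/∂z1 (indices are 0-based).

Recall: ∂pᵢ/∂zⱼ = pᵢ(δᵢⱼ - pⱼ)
∂p1/∂z1 = 0.003346

p = softmax(z) = [0.4983, 0.003358, 0.4983]
p1 = 0.003358

∂p1/∂z1 = p1(1 - p1) = 0.003358 × (1 - 0.003358) = 0.003346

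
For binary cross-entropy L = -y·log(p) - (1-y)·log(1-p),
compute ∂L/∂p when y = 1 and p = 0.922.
∂L/∂p = -1.085

∂L/∂p = -y/p + (1-y)/(1-p) = -1/0.922 + 0 = -1.085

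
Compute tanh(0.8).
0.664

tanh(0.8) = (e^(0.8) - e^(-0.8))/(e^(0.8) + e^(-0.8)) = 0.664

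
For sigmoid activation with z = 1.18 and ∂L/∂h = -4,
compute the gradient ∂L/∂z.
∂L/∂z = -0.7192

σ(1.18) = 0.7649
σ'(1.18) = σ(1.18)(1 - σ(1.18)) = 0.7649 × 0.2351 = 0.1798
∂L/∂z = ∂L/∂h · σ'(z) = -4 × 0.1798 = -0.7192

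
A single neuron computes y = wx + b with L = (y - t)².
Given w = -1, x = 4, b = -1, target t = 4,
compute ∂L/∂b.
∂L/∂b = -18

y = wx + b = (-1)(4) + -1 = -5
∂L/∂y = 2(y - t) = 2(-5 - 4) = -18
∂y/∂b = 1
∂L/∂b = ∂L/∂y · ∂y/∂b = -18 × 1 = -18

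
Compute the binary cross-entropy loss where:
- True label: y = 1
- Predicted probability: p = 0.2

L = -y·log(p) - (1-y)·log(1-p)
L = 1.609

L = -1·log(0.2) - 0·log(0.8) = -log(0.2) = 1.609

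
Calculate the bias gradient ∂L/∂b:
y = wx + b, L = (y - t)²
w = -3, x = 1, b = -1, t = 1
∂L/∂b = -10

y = wx + b = (-3)(1) + -1 = -4
∂L/∂y = 2(y - t) = 2(-4 - 1) = -10
∂y/∂b = 1
∂L/∂b = ∂L/∂y · ∂y/∂b = -10 × 1 = -10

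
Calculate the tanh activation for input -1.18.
-0.8275

tanh(-1.18) = (e^(-1.18) - e^(1.18))/(e^(-1.18) + e^(1.18)) = -0.8275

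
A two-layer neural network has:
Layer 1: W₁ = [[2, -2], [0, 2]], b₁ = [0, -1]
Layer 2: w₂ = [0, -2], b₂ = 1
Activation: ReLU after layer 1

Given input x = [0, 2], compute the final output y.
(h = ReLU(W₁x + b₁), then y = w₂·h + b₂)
y = -5

Layer 1 pre-activation: z₁ = [-4, 3]
After ReLU: h = [0, 3]
Layer 2 output: y = 0×0 + -2×3 + 1 = -5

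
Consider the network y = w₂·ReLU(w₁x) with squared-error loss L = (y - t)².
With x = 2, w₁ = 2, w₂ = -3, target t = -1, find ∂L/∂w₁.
∂L/∂w₁ = 132

Forward pass:
z = w₁x = 2×2 = 4
h = ReLU(4) = 4
y = w₂h = -3×4 = -12

Backward pass:
∂L/∂y = 2(y - t) = 2(-12 - -1) = -22
∂y/∂h = w₂ = -3
∂h/∂z = 1 (ReLU derivative)
∂z/∂w₁ = x = 2

∂L/∂w₁ = -22 × -3 × 1 × 2 = 132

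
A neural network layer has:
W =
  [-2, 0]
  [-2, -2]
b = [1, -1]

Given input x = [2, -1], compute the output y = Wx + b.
y = [-3, -3]

Wx = [-2×2 + 0×-1, -2×2 + -2×-1]
   = [-4, -2]
y = Wx + b = [-4 + 1, -2 + -1] = [-3, -3]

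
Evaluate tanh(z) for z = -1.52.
-0.9087

tanh(-1.52) = (e^(-1.52) - e^(1.52))/(e^(-1.52) + e^(1.52)) = -0.9087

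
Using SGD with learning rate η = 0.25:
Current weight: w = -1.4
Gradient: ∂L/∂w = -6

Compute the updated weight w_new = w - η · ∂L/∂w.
w_new = 0.1

w_new = w - η·∂L/∂w = -1.4 - 0.25×(-6) = -1.4 - (-1.5) = 0.1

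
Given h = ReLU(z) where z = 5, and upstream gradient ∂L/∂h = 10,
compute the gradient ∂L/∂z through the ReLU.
∂L/∂z = 10

h = ReLU(5) = 5
Since z > 0: ∂h/∂z = 1
∂L/∂z = ∂L/∂h · ∂h/∂z = 10 × 1 = 10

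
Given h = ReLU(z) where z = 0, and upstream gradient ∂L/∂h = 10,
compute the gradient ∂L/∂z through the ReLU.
∂L/∂z = 0

h = ReLU(0) = 0
At z = 0: ∂h/∂z = 0 (by convention)
∂L/∂z = ∂L/∂h · ∂h/∂z = 10 × 0 = 0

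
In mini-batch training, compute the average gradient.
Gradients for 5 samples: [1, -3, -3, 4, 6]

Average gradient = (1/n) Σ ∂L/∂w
Average gradient = 1

Average = (1/5)(1 + -3 + -3 + 4 + 6) = 5/5 = 1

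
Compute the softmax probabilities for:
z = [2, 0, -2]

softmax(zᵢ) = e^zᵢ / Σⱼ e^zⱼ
p = [0.8668, 0.1173, 0.0159]

exp(z) = [7.389, 1, 0.1353]
Sum = 8.524
p = [0.8668, 0.1173, 0.0159]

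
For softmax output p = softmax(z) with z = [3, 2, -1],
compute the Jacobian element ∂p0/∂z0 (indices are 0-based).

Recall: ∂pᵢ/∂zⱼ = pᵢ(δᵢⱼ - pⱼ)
∂p0/∂z0 = 0.201

p = softmax(z) = [0.7214, 0.2654, 0.01321]
p0 = 0.7214

∂p0/∂z0 = p0(1 - p0) = 0.7214 × (1 - 0.7214) = 0.201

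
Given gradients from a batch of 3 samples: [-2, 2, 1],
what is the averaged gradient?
Average gradient = 0.3333

Average = (1/3)(-2 + 2 + 1) = 1/3 = 0.3333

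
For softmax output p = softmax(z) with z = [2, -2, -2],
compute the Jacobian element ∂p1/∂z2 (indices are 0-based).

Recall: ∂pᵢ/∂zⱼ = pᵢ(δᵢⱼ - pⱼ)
∂p1/∂z2 = -0.0003122

p = softmax(z) = [0.9647, 0.01767, 0.01767]
p1 = 0.01767, p2 = 0.01767

∂p1/∂z2 = -p1 × p2 = -0.01767 × 0.01767 = -0.0003122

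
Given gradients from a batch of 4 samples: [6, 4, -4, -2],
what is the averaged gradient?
Average gradient = 1

Average = (1/4)(6 + 4 + -4 + -2) = 4/4 = 1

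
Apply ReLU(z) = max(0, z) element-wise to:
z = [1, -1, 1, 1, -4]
h = [1, 0, 1, 1, 0]

ReLU applied element-wise: max(0,1)=1, max(0,-1)=0, max(0,1)=1, max(0,1)=1, max(0,-4)=0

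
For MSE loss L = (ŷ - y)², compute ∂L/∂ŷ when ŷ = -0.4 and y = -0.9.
∂L/∂ŷ = 1.0

∂L/∂ŷ = 2(ŷ - y) = 2(-0.4 - -0.9) = 2(0.5) = 1.0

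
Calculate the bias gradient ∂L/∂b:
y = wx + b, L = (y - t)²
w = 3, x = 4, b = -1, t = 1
∂L/∂b = 20

y = wx + b = (3)(4) + -1 = 11
∂L/∂y = 2(y - t) = 2(11 - 1) = 20
∂y/∂b = 1
∂L/∂b = ∂L/∂y · ∂y/∂b = 20 × 1 = 20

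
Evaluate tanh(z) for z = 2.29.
0.9797

tanh(2.29) = (e^(2.29) - e^(-2.29))/(e^(2.29) + e^(-2.29)) = 0.9797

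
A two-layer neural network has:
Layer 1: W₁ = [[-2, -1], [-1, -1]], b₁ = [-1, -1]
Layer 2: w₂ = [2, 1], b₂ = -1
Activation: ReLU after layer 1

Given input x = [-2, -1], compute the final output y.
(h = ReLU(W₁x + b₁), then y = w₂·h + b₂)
y = 9

Layer 1 pre-activation: z₁ = [4, 2]
After ReLU: h = [4, 2]
Layer 2 output: y = 2×4 + 1×2 + -1 = 9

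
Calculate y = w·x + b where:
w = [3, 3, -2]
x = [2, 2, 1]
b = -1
y = 9

y = (3)(2) + (3)(2) + (-2)(1) + -1 = 9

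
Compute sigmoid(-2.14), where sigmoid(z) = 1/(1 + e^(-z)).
0.1053

sigmoid(-2.14) = 1/(1 + e^(2.14)) = 1/(1 + 8.499) = 0.1053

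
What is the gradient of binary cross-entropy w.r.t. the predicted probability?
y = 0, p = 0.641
∂L/∂p = 2.786

∂L/∂p = -y/p + (1-y)/(1-p) = 0 + 1/0.359 = 2.786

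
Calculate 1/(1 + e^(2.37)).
0.08549

sigmoid(-2.37) = 1/(1 + e^(2.37)) = 1/(1 + 10.7) = 0.08549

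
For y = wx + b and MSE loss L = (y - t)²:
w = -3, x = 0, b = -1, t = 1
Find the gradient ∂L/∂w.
∂L/∂w = 0

y = wx + b = (-3)(0) + -1 = -1
∂L/∂y = 2(y - t) = 2(-1 - 1) = -4
∂y/∂w = x = 0
∂L/∂w = ∂L/∂y · ∂y/∂w = -4 × 0 = 0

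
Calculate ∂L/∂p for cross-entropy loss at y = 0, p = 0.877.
∂L/∂p = 8.13

∂L/∂p = -y/p + (1-y)/(1-p) = 0 + 1/0.123 = 8.13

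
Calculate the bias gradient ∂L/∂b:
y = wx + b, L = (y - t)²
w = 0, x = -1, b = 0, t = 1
∂L/∂b = -2

y = wx + b = (0)(-1) + 0 = 0
∂L/∂y = 2(y - t) = 2(0 - 1) = -2
∂y/∂b = 1
∂L/∂b = ∂L/∂y · ∂y/∂b = -2 × 1 = -2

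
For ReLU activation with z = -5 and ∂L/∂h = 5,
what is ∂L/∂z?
∂L/∂z = 0

h = ReLU(-5) = 0
Since z < 0: ∂h/∂z = 0
∂L/∂z = ∂L/∂h · ∂h/∂z = 5 × 0 = 0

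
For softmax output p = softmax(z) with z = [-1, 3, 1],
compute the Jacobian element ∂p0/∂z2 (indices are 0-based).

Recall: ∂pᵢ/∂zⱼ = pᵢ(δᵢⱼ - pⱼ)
∂p0/∂z2 = -0.001862

p = softmax(z) = [0.01588, 0.8668, 0.1173]
p0 = 0.01588, p2 = 0.1173

∂p0/∂z2 = -p0 × p2 = -0.01588 × 0.1173 = -0.001862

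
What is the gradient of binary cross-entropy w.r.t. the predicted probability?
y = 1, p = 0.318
∂L/∂p = -3.145

∂L/∂p = -y/p + (1-y)/(1-p) = -1/0.318 + 0 = -3.145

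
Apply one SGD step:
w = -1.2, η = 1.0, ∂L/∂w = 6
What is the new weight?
w_new = -7.2

w_new = w - η·∂L/∂w = -1.2 - 1.0×(6) = -1.2 - (6) = -7.2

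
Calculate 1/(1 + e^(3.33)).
0.03456

sigmoid(-3.33) = 1/(1 + e^(3.33)) = 1/(1 + 27.94) = 0.03456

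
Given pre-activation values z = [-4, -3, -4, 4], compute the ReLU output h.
h = [0, 0, 0, 4]

ReLU applied element-wise: max(0,-4)=0, max(0,-3)=0, max(0,-4)=0, max(0,4)=4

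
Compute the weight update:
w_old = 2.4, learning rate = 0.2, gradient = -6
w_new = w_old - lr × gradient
w_new = 3.6

w_new = w - η·∂L/∂w = 2.4 - 0.2×(-6) = 2.4 - (-1.2) = 3.6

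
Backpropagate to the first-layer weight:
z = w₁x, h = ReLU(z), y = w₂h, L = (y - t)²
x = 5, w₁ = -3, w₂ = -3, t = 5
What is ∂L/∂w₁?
∂L/∂w₁ = 0

Forward pass:
z = w₁x = -3×5 = -15
h = ReLU(-15) = 0
y = w₂h = -3×0 = 0

Backward pass:
∂L/∂y = 2(y - t) = 2(0 - 5) = -10
∂y/∂h = w₂ = -3
∂h/∂z = 0 (ReLU derivative)
∂z/∂w₁ = x = 5

∂L/∂w₁ = -10 × -3 × 0 × 5 = 0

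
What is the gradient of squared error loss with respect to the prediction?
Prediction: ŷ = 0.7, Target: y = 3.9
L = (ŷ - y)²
∂L/∂ŷ = -6.4

∂L/∂ŷ = 2(ŷ - y) = 2(0.7 - 3.9) = 2(-3.2) = -6.4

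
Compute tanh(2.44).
0.9849

tanh(2.44) = (e^(2.44) - e^(-2.44))/(e^(2.44) + e^(-2.44)) = 0.9849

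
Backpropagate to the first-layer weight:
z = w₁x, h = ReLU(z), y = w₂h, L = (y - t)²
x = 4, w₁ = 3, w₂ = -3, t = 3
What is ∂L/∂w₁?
∂L/∂w₁ = 936

Forward pass:
z = w₁x = 3×4 = 12
h = ReLU(12) = 12
y = w₂h = -3×12 = -36

Backward pass:
∂L/∂y = 2(y - t) = 2(-36 - 3) = -78
∂y/∂h = w₂ = -3
∂h/∂z = 1 (ReLU derivative)
∂z/∂w₁ = x = 4

∂L/∂w₁ = -78 × -3 × 1 × 4 = 936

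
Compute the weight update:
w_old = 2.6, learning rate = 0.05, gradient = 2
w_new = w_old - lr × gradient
w_new = 2.5

w_new = w - η·∂L/∂w = 2.6 - 0.05×(2) = 2.6 - (0.1) = 2.5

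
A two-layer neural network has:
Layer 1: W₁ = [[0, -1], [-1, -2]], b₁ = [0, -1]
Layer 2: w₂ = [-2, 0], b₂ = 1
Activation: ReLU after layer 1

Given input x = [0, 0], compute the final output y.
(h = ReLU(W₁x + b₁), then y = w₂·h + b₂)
y = 1

Layer 1 pre-activation: z₁ = [0, -1]
After ReLU: h = [0, 0]
Layer 2 output: y = -2×0 + 0×0 + 1 = 1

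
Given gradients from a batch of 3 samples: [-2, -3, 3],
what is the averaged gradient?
Average gradient = -0.6667

Average = (1/3)(-2 + -3 + 3) = -2/3 = -0.6667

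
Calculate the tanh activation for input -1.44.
-0.8937

tanh(-1.44) = (e^(-1.44) - e^(1.44))/(e^(-1.44) + e^(1.44)) = -0.8937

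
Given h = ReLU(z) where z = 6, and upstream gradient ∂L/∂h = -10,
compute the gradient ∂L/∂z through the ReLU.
∂L/∂z = -10

h = ReLU(6) = 6
Since z > 0: ∂h/∂z = 1
∂L/∂z = ∂L/∂h · ∂h/∂z = -10 × 1 = -10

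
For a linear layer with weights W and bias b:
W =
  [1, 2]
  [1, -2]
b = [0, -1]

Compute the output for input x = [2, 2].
y = [6, -3]

Wx = [1×2 + 2×2, 1×2 + -2×2]
   = [6, -2]
y = Wx + b = [6 + 0, -2 + -1] = [6, -3]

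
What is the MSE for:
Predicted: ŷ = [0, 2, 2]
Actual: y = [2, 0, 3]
MSE = 3

MSE = (1/3)((0-2)² + (2-0)² + (2-3)²) = (1/3)(4 + 4 + 1) = 3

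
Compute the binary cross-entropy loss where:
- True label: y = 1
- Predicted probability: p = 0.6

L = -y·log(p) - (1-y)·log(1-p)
L = 0.5108

L = -1·log(0.6) - 0·log(0.4) = -log(0.6) = 0.5108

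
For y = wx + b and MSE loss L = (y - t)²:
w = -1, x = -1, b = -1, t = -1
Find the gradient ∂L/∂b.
∂L/∂b = 2

y = wx + b = (-1)(-1) + -1 = 0
∂L/∂y = 2(y - t) = 2(0 - -1) = 2
∂y/∂b = 1
∂L/∂b = ∂L/∂y · ∂y/∂b = 2 × 1 = 2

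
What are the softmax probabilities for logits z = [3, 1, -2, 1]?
p = [0.7828, 0.1059, 0.0053, 0.1059]

exp(z) = [20.09, 2.718, 0.1353, 2.718]
Sum = 25.66
p = [0.7828, 0.1059, 0.0053, 0.1059]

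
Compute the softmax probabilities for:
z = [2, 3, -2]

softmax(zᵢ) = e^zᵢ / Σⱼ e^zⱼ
p = [0.2676, 0.7275, 0.0049]

exp(z) = [7.389, 20.09, 0.1353]
Sum = 27.61
p = [0.2676, 0.7275, 0.0049]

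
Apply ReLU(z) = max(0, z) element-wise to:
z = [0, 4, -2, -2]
h = [0, 4, 0, 0]

ReLU applied element-wise: max(0,0)=0, max(0,4)=4, max(0,-2)=0, max(0,-2)=0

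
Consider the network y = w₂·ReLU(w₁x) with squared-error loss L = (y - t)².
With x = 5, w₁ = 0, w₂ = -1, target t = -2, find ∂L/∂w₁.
∂L/∂w₁ = 0

Forward pass:
z = w₁x = 0×5 = 0
h = ReLU(0) = 0
y = w₂h = -1×0 = 0

Backward pass:
∂L/∂y = 2(y - t) = 2(0 - -2) = 4
∂y/∂h = w₂ = -1
∂h/∂z = 0 (ReLU derivative)
∂z/∂w₁ = x = 5

∂L/∂w₁ = 4 × -1 × 0 × 5 = 0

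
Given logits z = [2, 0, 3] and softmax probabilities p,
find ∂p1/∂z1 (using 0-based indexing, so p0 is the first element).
∂p1/∂z1 = 0.03389

p = softmax(z) = [0.2595, 0.03512, 0.7054]
p1 = 0.03512

∂p1/∂z1 = p1(1 - p1) = 0.03512 × (1 - 0.03512) = 0.03389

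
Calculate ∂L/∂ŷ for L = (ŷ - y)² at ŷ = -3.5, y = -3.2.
∂L/∂ŷ = -0.6

∂L/∂ŷ = 2(ŷ - y) = 2(-3.5 - -3.2) = 2(-0.3) = -0.6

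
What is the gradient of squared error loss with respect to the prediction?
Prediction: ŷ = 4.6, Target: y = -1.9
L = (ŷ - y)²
∂L/∂ŷ = 13.0

∂L/∂ŷ = 2(ŷ - y) = 2(4.6 - -1.9) = 2(6.5) = 13.0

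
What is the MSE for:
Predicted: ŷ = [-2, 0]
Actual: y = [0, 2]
MSE = 4

MSE = (1/2)((-2-0)² + (0-2)²) = (1/2)(4 + 4) = 4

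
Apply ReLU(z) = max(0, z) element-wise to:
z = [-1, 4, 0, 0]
h = [0, 4, 0, 0]

ReLU applied element-wise: max(0,-1)=0, max(0,4)=4, max(0,0)=0, max(0,0)=0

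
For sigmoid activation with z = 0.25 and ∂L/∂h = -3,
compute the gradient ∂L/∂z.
∂L/∂z = -0.7384

σ(0.25) = 0.5622
σ'(0.25) = σ(0.25)(1 - σ(0.25)) = 0.5622 × 0.4378 = 0.2461
∂L/∂z = ∂L/∂h · σ'(z) = -3 × 0.2461 = -0.7384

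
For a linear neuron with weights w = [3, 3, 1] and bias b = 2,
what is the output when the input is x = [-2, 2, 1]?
y = 3

y = (3)(-2) + (3)(2) + (1)(1) + 2 = 3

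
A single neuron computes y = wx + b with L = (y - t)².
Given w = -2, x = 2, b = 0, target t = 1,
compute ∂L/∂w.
∂L/∂w = -20

y = wx + b = (-2)(2) + 0 = -4
∂L/∂y = 2(y - t) = 2(-4 - 1) = -10
∂y/∂w = x = 2
∂L/∂w = ∂L/∂y · ∂y/∂w = -10 × 2 = -20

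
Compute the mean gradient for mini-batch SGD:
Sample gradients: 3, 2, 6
Average gradient = 3.667

Average = (1/3)(3 + 2 + 6) = 11/3 = 3.667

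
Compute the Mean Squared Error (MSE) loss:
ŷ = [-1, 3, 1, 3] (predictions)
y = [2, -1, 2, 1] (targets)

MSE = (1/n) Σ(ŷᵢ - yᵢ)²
MSE = 7.5

MSE = (1/4)((-1-2)² + (3--1)² + (1-2)² + (3-1)²) = (1/4)(9 + 16 + 1 + 4) = 7.5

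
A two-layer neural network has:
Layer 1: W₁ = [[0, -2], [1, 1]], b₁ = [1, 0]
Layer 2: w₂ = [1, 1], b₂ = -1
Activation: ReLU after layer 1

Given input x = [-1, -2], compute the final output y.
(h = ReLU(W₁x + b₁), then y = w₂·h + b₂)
y = 4

Layer 1 pre-activation: z₁ = [5, -3]
After ReLU: h = [5, 0]
Layer 2 output: y = 1×5 + 1×0 + -1 = 4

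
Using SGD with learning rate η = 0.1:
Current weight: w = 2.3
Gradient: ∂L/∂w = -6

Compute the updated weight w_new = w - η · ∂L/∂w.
w_new = 2.9

w_new = w - η·∂L/∂w = 2.3 - 0.1×(-6) = 2.3 - (-0.6) = 2.9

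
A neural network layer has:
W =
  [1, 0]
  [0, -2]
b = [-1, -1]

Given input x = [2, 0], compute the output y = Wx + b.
y = [1, -1]

Wx = [1×2 + 0×0, 0×2 + -2×0]
   = [2, 0]
y = Wx + b = [2 + -1, 0 + -1] = [1, -1]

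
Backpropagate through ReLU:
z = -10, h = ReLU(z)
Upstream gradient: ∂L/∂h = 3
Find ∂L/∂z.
∂L/∂z = 0

h = ReLU(-10) = 0
Since z < 0: ∂h/∂z = 0
∂L/∂z = ∂L/∂h · ∂h/∂z = 3 × 0 = 0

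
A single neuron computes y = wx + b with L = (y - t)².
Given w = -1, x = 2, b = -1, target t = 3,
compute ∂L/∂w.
∂L/∂w = -24

y = wx + b = (-1)(2) + -1 = -3
∂L/∂y = 2(y - t) = 2(-3 - 3) = -12
∂y/∂w = x = 2
∂L/∂w = ∂L/∂y · ∂y/∂w = -12 × 2 = -24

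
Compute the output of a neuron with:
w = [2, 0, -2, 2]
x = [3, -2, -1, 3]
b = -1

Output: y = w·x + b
y = 13

y = (2)(3) + (0)(-2) + (-2)(-1) + (2)(3) + -1 = 13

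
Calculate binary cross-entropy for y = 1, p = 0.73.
L = 0.3147

L = -1·log(0.73) - 0·log(0.27) = -log(0.73) = 0.3147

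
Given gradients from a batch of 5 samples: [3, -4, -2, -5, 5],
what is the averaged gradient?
Average gradient = -0.6

Average = (1/5)(3 + -4 + -2 + -5 + 5) = -3/5 = -0.6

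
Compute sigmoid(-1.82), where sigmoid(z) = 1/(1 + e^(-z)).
0.1394

sigmoid(-1.82) = 1/(1 + e^(1.82)) = 1/(1 + 6.172) = 0.1394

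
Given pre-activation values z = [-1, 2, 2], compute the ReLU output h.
h = [0, 2, 2]

ReLU applied element-wise: max(0,-1)=0, max(0,2)=2, max(0,2)=2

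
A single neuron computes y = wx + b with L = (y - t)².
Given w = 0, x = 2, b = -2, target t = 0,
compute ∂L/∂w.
∂L/∂w = -8

y = wx + b = (0)(2) + -2 = -2
∂L/∂y = 2(y - t) = 2(-2 - 0) = -4
∂y/∂w = x = 2
∂L/∂w = ∂L/∂y · ∂y/∂w = -4 × 2 = -8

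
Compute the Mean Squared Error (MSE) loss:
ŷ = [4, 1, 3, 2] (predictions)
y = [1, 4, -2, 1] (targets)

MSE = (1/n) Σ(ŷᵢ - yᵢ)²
MSE = 11

MSE = (1/4)((4-1)² + (1-4)² + (3--2)² + (2-1)²) = (1/4)(9 + 9 + 25 + 1) = 11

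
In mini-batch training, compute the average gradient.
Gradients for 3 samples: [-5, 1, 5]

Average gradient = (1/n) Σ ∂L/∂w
Average gradient = 0.3333

Average = (1/3)(-5 + 1 + 5) = 1/3 = 0.3333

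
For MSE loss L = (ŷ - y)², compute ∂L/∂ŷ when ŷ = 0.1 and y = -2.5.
∂L/∂ŷ = 5.2

∂L/∂ŷ = 2(ŷ - y) = 2(0.1 - -2.5) = 2(2.6) = 5.2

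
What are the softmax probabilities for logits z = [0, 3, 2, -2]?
p = [0.035, 0.702, 0.2583, 0.0047]

exp(z) = [1, 20.09, 7.389, 0.1353]
Sum = 28.61
p = [0.035, 0.702, 0.2583, 0.0047]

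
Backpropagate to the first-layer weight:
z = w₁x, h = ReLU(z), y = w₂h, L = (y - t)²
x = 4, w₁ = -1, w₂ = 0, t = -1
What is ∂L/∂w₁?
∂L/∂w₁ = 0

Forward pass:
z = w₁x = -1×4 = -4
h = ReLU(-4) = 0
y = w₂h = 0×0 = 0

Backward pass:
∂L/∂y = 2(y - t) = 2(0 - -1) = 2
∂y/∂h = w₂ = 0
∂h/∂z = 0 (ReLU derivative)
∂z/∂w₁ = x = 4

∂L/∂w₁ = 2 × 0 × 0 × 4 = 0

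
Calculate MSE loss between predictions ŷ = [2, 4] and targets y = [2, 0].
MSE = 8

MSE = (1/2)((2-2)² + (4-0)²) = (1/2)(0 + 16) = 8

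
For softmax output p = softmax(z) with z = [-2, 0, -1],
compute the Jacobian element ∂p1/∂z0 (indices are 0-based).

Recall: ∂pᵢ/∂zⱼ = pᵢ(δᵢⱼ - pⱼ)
∂p1/∂z0 = -0.05989

p = softmax(z) = [0.09003, 0.6652, 0.2447]
p1 = 0.6652, p0 = 0.09003

∂p1/∂z0 = -p1 × p0 = -0.6652 × 0.09003 = -0.05989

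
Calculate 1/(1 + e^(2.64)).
0.06661

sigmoid(-2.64) = 1/(1 + e^(2.64)) = 1/(1 + 14.01) = 0.06661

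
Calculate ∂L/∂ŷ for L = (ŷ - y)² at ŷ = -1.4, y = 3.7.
∂L/∂ŷ = -10.2

∂L/∂ŷ = 2(ŷ - y) = 2(-1.4 - 3.7) = 2(-5.1) = -10.2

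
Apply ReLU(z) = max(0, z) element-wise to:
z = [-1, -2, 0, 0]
h = [0, 0, 0, 0]

ReLU applied element-wise: max(0,-1)=0, max(0,-2)=0, max(0,0)=0, max(0,0)=0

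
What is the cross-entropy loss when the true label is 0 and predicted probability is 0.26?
L = 0.3011

L = -0·log(0.26) - 1·log(0.74) = -log(0.74) = 0.3011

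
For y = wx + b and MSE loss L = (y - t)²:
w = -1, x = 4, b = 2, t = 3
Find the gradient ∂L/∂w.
∂L/∂w = -40

y = wx + b = (-1)(4) + 2 = -2
∂L/∂y = 2(y - t) = 2(-2 - 3) = -10
∂y/∂w = x = 4
∂L/∂w = ∂L/∂y · ∂y/∂w = -10 × 4 = -40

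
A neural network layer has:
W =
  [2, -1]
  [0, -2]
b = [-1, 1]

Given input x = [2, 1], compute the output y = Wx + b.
y = [2, -1]

Wx = [2×2 + -1×1, 0×2 + -2×1]
   = [3, -2]
y = Wx + b = [3 + -1, -2 + 1] = [2, -1]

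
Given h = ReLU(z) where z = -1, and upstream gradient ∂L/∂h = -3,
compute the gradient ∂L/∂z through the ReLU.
∂L/∂z = 0

h = ReLU(-1) = 0
Since z < 0: ∂h/∂z = 0
∂L/∂z = ∂L/∂h · ∂h/∂z = -3 × 0 = 0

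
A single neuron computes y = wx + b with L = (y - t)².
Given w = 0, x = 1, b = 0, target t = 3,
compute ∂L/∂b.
∂L/∂b = -6

y = wx + b = (0)(1) + 0 = 0
∂L/∂y = 2(y - t) = 2(0 - 3) = -6
∂y/∂b = 1
∂L/∂b = ∂L/∂y · ∂y/∂b = -6 × 1 = -6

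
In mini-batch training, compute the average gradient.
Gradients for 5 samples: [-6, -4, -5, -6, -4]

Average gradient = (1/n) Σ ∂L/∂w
Average gradient = -5

Average = (1/5)(-6 + -4 + -5 + -6 + -4) = -25/5 = -5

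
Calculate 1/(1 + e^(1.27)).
0.2193

sigmoid(-1.27) = 1/(1 + e^(1.27)) = 1/(1 + 3.561) = 0.2193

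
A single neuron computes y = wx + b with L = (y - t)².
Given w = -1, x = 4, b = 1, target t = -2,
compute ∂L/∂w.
∂L/∂w = -8

y = wx + b = (-1)(4) + 1 = -3
∂L/∂y = 2(y - t) = 2(-3 - -2) = -2
∂y/∂w = x = 4
∂L/∂w = ∂L/∂y · ∂y/∂w = -2 × 4 = -8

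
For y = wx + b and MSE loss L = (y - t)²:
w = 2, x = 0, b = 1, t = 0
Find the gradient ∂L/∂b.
∂L/∂b = 2

y = wx + b = (2)(0) + 1 = 1
∂L/∂y = 2(y - t) = 2(1 - 0) = 2
∂y/∂b = 1
∂L/∂b = ∂L/∂y · ∂y/∂b = 2 × 1 = 2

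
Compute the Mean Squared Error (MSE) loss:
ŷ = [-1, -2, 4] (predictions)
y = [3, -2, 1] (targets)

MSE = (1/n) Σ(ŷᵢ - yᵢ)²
MSE = 8.333

MSE = (1/3)((-1-3)² + (-2--2)² + (4-1)²) = (1/3)(16 + 0 + 9) = 8.333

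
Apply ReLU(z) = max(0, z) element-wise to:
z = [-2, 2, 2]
h = [0, 2, 2]

ReLU applied element-wise: max(0,-2)=0, max(0,2)=2, max(0,2)=2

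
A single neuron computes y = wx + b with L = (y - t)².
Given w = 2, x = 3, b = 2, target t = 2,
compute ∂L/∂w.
∂L/∂w = 36

y = wx + b = (2)(3) + 2 = 8
∂L/∂y = 2(y - t) = 2(8 - 2) = 12
∂y/∂w = x = 3
∂L/∂w = ∂L/∂y · ∂y/∂w = 12 × 3 = 36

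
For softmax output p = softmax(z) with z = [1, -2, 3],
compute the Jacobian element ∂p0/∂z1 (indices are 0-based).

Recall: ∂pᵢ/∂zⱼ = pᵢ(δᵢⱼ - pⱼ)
∂p0/∂z1 = -0.0006991

p = softmax(z) = [0.1185, 0.0059, 0.8756]
p0 = 0.1185, p1 = 0.0059

∂p0/∂z1 = -p0 × p1 = -0.1185 × 0.0059 = -0.0006991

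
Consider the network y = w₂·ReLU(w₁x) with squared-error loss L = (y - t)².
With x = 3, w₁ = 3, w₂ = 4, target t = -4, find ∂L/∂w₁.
∂L/∂w₁ = 960

Forward pass:
z = w₁x = 3×3 = 9
h = ReLU(9) = 9
y = w₂h = 4×9 = 36

Backward pass:
∂L/∂y = 2(y - t) = 2(36 - -4) = 80
∂y/∂h = w₂ = 4
∂h/∂z = 1 (ReLU derivative)
∂z/∂w₁ = x = 3

∂L/∂w₁ = 80 × 4 × 1 × 3 = 960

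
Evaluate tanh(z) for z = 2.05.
0.9674

tanh(2.05) = (e^(2.05) - e^(-2.05))/(e^(2.05) + e^(-2.05)) = 0.9674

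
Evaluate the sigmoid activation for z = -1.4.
0.1978

sigmoid(-1.4) = 1/(1 + e^(1.4)) = 1/(1 + 4.055) = 0.1978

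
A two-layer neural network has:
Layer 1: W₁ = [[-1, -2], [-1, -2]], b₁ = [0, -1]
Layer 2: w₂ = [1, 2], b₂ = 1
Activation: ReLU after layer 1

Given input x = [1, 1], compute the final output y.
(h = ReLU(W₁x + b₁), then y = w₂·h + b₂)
y = 1

Layer 1 pre-activation: z₁ = [-3, -4]
After ReLU: h = [0, 0]
Layer 2 output: y = 1×0 + 2×0 + 1 = 1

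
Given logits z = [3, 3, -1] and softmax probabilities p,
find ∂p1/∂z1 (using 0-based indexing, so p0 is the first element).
∂p1/∂z1 = 0.25

p = softmax(z) = [0.4955, 0.4955, 0.009075]
p1 = 0.4955

∂p1/∂z1 = p1(1 - p1) = 0.4955 × (1 - 0.4955) = 0.25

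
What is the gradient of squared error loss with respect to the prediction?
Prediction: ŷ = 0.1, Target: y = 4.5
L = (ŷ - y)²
∂L/∂ŷ = -8.8

∂L/∂ŷ = 2(ŷ - y) = 2(0.1 - 4.5) = 2(-4.4) = -8.8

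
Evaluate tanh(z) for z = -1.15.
-0.8178

tanh(-1.15) = (e^(-1.15) - e^(1.15))/(e^(-1.15) + e^(1.15)) = -0.8178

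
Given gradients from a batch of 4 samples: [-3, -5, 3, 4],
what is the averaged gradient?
Average gradient = -0.25

Average = (1/4)(-3 + -5 + 3 + 4) = -1/4 = -0.25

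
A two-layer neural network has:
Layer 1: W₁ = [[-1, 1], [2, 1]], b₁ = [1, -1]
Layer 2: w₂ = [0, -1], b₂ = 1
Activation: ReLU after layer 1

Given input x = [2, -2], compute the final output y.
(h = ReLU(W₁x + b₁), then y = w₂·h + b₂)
y = 0

Layer 1 pre-activation: z₁ = [-3, 1]
After ReLU: h = [0, 1]
Layer 2 output: y = 0×0 + -1×1 + 1 = 0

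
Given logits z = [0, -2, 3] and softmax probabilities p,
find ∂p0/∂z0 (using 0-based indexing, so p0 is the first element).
∂p0/∂z0 = 0.0449

p = softmax(z) = [0.04712, 0.006377, 0.9465]
p0 = 0.04712

∂p0/∂z0 = p0(1 - p0) = 0.04712 × (1 - 0.04712) = 0.0449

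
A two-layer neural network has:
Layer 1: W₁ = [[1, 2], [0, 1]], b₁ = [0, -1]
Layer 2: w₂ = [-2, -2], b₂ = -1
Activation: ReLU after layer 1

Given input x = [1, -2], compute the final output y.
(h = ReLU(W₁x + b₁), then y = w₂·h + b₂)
y = -1

Layer 1 pre-activation: z₁ = [-3, -3]
After ReLU: h = [0, 0]
Layer 2 output: y = -2×0 + -2×0 + -1 = -1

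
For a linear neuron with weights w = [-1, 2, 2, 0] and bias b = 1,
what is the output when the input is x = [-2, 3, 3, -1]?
y = 15

y = (-1)(-2) + (2)(3) + (2)(3) + (0)(-1) + 1 = 15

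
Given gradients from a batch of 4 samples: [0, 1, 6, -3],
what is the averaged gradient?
Average gradient = 1

Average = (1/4)(0 + 1 + 6 + -3) = 4/4 = 1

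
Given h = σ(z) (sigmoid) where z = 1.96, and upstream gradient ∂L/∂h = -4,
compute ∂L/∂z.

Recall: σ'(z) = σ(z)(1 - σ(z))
∂L/∂z = -0.4329

σ(1.96) = 0.8765
σ'(1.96) = σ(1.96)(1 - σ(1.96)) = 0.8765 × 0.1235 = 0.1082
∂L/∂z = ∂L/∂h · σ'(z) = -4 × 0.1082 = -0.4329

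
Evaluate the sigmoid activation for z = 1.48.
0.8146

sigmoid(1.48) = 1/(1 + e^(-1.48)) = 1/(1 + 0.2276) = 0.8146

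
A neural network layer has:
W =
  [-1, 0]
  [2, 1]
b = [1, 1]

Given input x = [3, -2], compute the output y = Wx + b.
y = [-2, 5]

Wx = [-1×3 + 0×-2, 2×3 + 1×-2]
   = [-3, 4]
y = Wx + b = [-3 + 1, 4 + 1] = [-2, 5]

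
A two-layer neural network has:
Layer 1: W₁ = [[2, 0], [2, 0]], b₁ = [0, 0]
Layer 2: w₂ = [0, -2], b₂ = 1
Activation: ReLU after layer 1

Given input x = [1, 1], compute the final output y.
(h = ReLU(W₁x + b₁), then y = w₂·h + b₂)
y = -3

Layer 1 pre-activation: z₁ = [2, 2]
After ReLU: h = [2, 2]
Layer 2 output: y = 0×2 + -2×2 + 1 = -3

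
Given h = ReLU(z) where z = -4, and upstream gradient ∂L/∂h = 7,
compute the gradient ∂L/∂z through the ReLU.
∂L/∂z = 0

h = ReLU(-4) = 0
Since z < 0: ∂h/∂z = 0
∂L/∂z = ∂L/∂h · ∂h/∂z = 7 × 0 = 0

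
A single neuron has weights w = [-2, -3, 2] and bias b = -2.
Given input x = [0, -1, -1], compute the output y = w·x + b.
y = -1

y = (-2)(0) + (-3)(-1) + (2)(-1) + -2 = -1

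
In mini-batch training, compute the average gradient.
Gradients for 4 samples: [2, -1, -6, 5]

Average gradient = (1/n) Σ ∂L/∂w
Average gradient = 0

Average = (1/4)(2 + -1 + -6 + 5) = 0/4 = 0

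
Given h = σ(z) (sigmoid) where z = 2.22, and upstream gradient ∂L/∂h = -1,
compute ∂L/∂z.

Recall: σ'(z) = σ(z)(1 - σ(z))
∂L/∂z = -0.08837

σ(2.22) = 0.902
σ'(2.22) = σ(2.22)(1 - σ(2.22)) = 0.902 × 0.09797 = 0.08837
∂L/∂z = ∂L/∂h · σ'(z) = -1 × 0.08837 = -0.08837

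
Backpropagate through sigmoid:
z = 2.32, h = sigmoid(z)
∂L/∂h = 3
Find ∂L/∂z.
∂L/∂z = 0.2444

σ(2.32) = 0.9105
σ'(2.32) = σ(2.32)(1 - σ(2.32)) = 0.9105 × 0.08948 = 0.08147
∂L/∂z = ∂L/∂h · σ'(z) = 3 × 0.08147 = 0.2444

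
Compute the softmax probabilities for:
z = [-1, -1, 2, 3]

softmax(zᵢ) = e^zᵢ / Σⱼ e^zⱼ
p = [0.013, 0.013, 0.2619, 0.712]

exp(z) = [0.3679, 0.3679, 7.389, 20.09]
Sum = 28.21
p = [0.013, 0.013, 0.2619, 0.712]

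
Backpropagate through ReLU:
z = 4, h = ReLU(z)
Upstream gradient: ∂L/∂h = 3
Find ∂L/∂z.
∂L/∂z = 3

h = ReLU(4) = 4
Since z > 0: ∂h/∂z = 1
∂L/∂z = ∂L/∂h · ∂h/∂z = 3 × 1 = 3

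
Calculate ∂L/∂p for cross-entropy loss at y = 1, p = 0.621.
∂L/∂p = -1.61

∂L/∂p = -y/p + (1-y)/(1-p) = -1/0.621 + 0 = -1.61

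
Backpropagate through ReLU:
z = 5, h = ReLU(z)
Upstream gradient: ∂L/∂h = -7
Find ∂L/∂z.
∂L/∂z = -7

h = ReLU(5) = 5
Since z > 0: ∂h/∂z = 1
∂L/∂z = ∂L/∂h · ∂h/∂z = -7 × 1 = -7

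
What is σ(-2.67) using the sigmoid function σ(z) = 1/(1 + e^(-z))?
0.06477

sigmoid(-2.67) = 1/(1 + e^(2.67)) = 1/(1 + 14.44) = 0.06477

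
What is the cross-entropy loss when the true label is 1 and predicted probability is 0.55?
L = 0.5978

L = -1·log(0.55) - 0·log(0.45) = -log(0.55) = 0.5978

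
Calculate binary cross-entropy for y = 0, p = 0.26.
L = 0.3011

L = -0·log(0.26) - 1·log(0.74) = -log(0.74) = 0.3011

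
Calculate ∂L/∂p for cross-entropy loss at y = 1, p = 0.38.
∂L/∂p = -2.632

∂L/∂p = -y/p + (1-y)/(1-p) = -1/0.38 + 0 = -2.632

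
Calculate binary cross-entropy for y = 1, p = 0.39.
L = 0.9416

L = -1·log(0.39) - 0·log(0.61) = -log(0.39) = 0.9416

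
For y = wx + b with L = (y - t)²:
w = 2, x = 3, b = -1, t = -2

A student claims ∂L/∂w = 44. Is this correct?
Incorrect

y = (2)(3) + -1 = 5
∂L/∂y = 2(y - t) = 2(5 - -2) = 14
∂y/∂w = x = 3
∂L/∂w = 14 × 3 = 42

Claimed value: 44
Incorrect: The correct gradient is 42.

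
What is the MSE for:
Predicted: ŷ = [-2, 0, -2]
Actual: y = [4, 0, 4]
MSE = 24

MSE = (1/3)((-2-4)² + (0-0)² + (-2-4)²) = (1/3)(36 + 0 + 36) = 24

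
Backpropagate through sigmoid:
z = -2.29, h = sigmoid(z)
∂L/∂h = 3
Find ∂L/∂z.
∂L/∂z = 0.2505

σ(-2.29) = 0.09195
σ'(-2.29) = σ(-2.29)(1 - σ(-2.29)) = 0.09195 × 0.908 = 0.0835
∂L/∂z = ∂L/∂h · σ'(z) = 3 × 0.0835 = 0.2505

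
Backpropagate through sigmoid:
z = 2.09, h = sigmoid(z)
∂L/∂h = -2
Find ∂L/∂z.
∂L/∂z = -0.1959

σ(2.09) = 0.8899
σ'(2.09) = σ(2.09)(1 - σ(2.09)) = 0.8899 × 0.1101 = 0.09796
∂L/∂z = ∂L/∂h · σ'(z) = -2 × 0.09796 = -0.1959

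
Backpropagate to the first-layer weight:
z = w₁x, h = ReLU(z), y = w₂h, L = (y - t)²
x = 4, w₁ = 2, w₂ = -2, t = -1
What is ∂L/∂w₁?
∂L/∂w₁ = 240

Forward pass:
z = w₁x = 2×4 = 8
h = ReLU(8) = 8
y = w₂h = -2×8 = -16

Backward pass:
∂L/∂y = 2(y - t) = 2(-16 - -1) = -30
∂y/∂h = w₂ = -2
∂h/∂z = 1 (ReLU derivative)
∂z/∂w₁ = x = 4

∂L/∂w₁ = -30 × -2 × 1 × 4 = 240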